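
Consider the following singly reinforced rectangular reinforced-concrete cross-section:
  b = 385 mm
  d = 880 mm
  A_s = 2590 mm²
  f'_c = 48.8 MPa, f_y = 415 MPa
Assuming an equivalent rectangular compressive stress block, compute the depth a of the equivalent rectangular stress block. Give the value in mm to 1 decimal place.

T = A_s f_y = 2590 × 415 = 1074850 N = 1074.85 kN.
Setting C = 0.85 f'_c a b equal to T: a = 1074850/(0.85 × 48.8 × 385) = 67.3 mm.

a ≈ 67.3 mm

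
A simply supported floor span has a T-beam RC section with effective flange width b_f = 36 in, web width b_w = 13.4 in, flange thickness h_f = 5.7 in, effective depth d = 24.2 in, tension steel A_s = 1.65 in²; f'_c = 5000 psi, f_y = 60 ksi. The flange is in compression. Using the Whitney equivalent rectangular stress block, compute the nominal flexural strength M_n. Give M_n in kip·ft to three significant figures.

M_n ≈ 197 kip·ft

Tension: T = A_s f_y = 1.65 × 60 = 99 kips.
Try a within the flange: a = T/(0.85 f'_c b_f) = 99/(0.85 × 5 × 36) = 0.647 in.
Since a = 0.647 ≤ h_f = 5.7 in, the stress block lies entirely in the flange; analyse as a rectangular beam of width b_f.
M_n = T(d − a/2) = 99 × (24.2 − 0.3235) = 2363.8 kip·in.
M_n = 2363.8/12 = 196.98 kip·ft.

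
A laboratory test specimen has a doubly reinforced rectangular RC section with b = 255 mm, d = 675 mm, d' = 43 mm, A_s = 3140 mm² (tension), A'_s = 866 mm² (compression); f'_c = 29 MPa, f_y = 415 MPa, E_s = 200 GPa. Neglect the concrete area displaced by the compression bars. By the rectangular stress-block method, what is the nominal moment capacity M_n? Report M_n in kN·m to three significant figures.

Assume both tension and compression steel yield.
Net tension couple steel: A_s − A'_s = 2274 mm².
a = (A_s − A'_s) f_y / (0.85 f'_c b) = 943710/(0.85 × 29 × 255) = 150.13 mm.
c = a/β₁ = 150.13/0.843 = 178.09 mm; ε'_s = 0.003(c − d')/c = 0.0023 ≥ f_y/E_s = 0.0021, so compression steel does yield.
M_n = (A_s − A'_s) f_y (d − a/2) + A'_s f_y (d − d') = [943710 × (675 − 75.065) + 359390 × (675 − 43)] × 10⁻⁶ = 566.16 + 227.13 = 793.29 kN·m.

M_n ≈ 793 kN·m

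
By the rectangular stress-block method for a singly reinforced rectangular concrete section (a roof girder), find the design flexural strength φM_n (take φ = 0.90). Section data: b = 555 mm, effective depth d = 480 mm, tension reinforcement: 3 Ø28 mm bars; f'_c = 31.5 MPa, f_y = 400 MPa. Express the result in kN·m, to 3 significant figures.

φM_n ≈ 303 kN·m

A_s = 3 × 616 = 1848 mm².
T = A_s f_y = 1848 × 400 = 739200 N = 739.2 kN.
From C = T: a = T/(0.85 f'_c b) = 739200/(0.85 × 31.5 × 555) = 49.74 mm.
M_n = T(d − a/2) = 739.2 kN × (480 − 24.87) mm = 336.43 kN·m.
φM_n = 0.90 × 336.43 = 302.79 kN·m.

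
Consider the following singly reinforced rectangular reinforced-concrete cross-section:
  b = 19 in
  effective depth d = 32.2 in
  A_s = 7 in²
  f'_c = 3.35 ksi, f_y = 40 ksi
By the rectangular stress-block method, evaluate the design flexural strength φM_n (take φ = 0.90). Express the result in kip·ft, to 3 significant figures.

T = A_s f_y = 7 × 40 = 280 kips.
a = T/(0.85 f'_c b) = 280/(0.85 × 3.35 × 19) = 5.175 in.
M_n = T(d − a/2) = 280 × (32.2 − 2.5875) = 8291.5 kip·in = 8291.5/12 = 690.96 kip·ft.
φM_n = 0.90 × 690.96 = 621.86 kip·ft.

φM_n ≈ 622 kip·ft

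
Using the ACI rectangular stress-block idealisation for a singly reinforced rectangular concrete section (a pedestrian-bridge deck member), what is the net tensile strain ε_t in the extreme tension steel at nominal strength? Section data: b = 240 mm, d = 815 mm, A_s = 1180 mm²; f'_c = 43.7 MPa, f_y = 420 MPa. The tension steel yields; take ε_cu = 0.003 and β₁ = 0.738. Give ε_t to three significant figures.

a = A_s f_y/(0.85 f'_c b) = 55.59 mm.
β₁ = 0.738, so c = a/β₁ = 55.59/0.738 = 75.33 mm.
From the linear strain diagram with ε_cu = 0.003: ε_t = 0.003 (d − c)/c = 0.003 × (815 − 75.33)/75.33 = 0.0295.
Since ε_t ≥ 0.005, the section is tension-controlled.

ε_t ≈ 0.0295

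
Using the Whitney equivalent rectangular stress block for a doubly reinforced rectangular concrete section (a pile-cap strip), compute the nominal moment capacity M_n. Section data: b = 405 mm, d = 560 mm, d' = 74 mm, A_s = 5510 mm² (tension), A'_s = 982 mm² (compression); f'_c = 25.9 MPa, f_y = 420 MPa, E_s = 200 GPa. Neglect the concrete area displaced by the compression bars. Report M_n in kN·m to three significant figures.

M_n ≈ 1060 kN·m

Assume both tension and compression steel yield.
Net tension couple steel: A_s − A'_s = 4528 mm².
a = (A_s − A'_s) f_y / (0.85 f'_c b) = 1901760/(0.85 × 25.9 × 405) = 213.30 mm.
c = a/β₁ = 213.30/0.85 = 250.94 mm; ε'_s = 0.003(c − d')/c = 0.0021 ≥ f_y/E_s = 0.0021, so compression steel does yield.
M_n = (A_s − A'_s) f_y (d − a/2) + A'_s f_y (d − d') = [1901760 × (560 − 106.65) + 412440 × (560 − 74)] × 10⁻⁶ = 862.16 + 200.45 = 1062.61 kN·m.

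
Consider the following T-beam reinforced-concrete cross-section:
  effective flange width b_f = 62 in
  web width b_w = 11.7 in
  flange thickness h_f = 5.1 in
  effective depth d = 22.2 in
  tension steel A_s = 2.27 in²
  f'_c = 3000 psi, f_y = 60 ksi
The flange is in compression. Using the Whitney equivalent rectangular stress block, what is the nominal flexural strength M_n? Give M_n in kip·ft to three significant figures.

M_n ≈ 247 kip·ft

Tension: T = A_s f_y = 2.27 × 60 = 136.2 kips.
Try a within the flange: a = T/(0.85 f'_c b_f) = 136.2/(0.85 × 3 × 62) = 0.861 in.
Since a = 0.861 ≤ h_f = 5.1 in, the stress block lies entirely in the flange; analyse as a rectangular beam of width b_f.
M_n = T(d − a/2) = 136.2 × (22.2 − 0.4305) = 2965.0 kip·in.
M_n = 2965.0/12 = 247.08 kip·ft.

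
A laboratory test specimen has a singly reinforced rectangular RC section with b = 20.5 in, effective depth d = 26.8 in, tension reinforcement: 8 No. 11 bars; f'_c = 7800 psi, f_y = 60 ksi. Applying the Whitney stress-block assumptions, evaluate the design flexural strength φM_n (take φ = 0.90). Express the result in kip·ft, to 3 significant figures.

φM_n ≈ 1350 kip·ft

A_s = 8 × 1.56 = 12.48 in².
T = A_s f_y = 12.48 × 60 = 748.8 kips.
a = T/(0.85 f'_c b) = 748.8/(0.85 × 7.8 × 20.5) = 5.509 in.
M_n = T(d − a/2) = 748.8 × (26.8 − 2.7545) = 18005.3 kip·in = 18005.3/12 = 1500.44 kip·ft.
φM_n = 0.90 × 1500.44 = 1350.40 kip·ft.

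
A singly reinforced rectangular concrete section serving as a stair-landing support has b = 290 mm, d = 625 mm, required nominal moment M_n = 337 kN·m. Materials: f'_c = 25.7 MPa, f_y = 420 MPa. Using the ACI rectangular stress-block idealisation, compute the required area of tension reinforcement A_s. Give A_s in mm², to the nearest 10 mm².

With M_n = 0.85 f'_c a b (d − a/2), solve the quadratic for a:
a = d − √(d² − 2M_n/(0.85 f'_c b)) = 625 − √(625² − 2 × 337×10⁶/(0.85 × 25.7 × 290)) = 91.87 mm.
A_s = 0.85 f'_c a b / f_y = 0.85 × 25.7 × 91.87 × 290 / 420 = 1385.7 mm².

A_s ≈ 1390 mm²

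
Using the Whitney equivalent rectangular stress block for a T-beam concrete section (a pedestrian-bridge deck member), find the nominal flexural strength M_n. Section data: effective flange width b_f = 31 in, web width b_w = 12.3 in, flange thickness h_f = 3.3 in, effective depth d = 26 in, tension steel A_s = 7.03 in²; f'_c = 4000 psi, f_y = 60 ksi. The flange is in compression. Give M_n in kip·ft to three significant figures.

Tension: T = A_s f_y = 7.03 × 60 = 421.8 kips.
Try a within the flange: a = T/(0.85 f'_c b_f) = 421.8/(0.85 × 4 × 31) = 4.002 in.
a = 4.002 > h_f = 3.3 in: the block extends into the web. Split into flange-overhang and web parts.
C_f = 0.85 f'_c (b_f − b_w) h_f = 0.85 × 4 × (31 − 12.3) × 3.3 = 209.8 kips.
Remaining web compression depth: a_w = (T − C_f)/(0.85 f'_c b_w) = (421.8 − 209.8)/(0.85 × 4 × 12.3) = 5.069 in.
M_n = C_f(d − h_f/2) + (T − C_f)(d − a_w/2) = 209.8 × (26 − 1.65) + 212 × (26 − 2.5345) = 5108.6 + 4974.7 = 10083.3 kip·in.
M_n = 10083.3/12 = 840.28 kip·ft.

M_n ≈ 840 kip·ft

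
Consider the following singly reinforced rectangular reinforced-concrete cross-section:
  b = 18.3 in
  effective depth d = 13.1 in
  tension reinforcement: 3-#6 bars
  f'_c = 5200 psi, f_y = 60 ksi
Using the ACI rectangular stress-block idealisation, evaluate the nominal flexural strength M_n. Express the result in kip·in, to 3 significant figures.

M_n ≈ 999 kip·in

A_s = 3 × 0.44 = 1.32 in².
T = A_s f_y = 1.32 × 60 = 79.2 kips.
a = T/(0.85 f'_c b) = 79.2/(0.85 × 5.2 × 18.3) = 0.979 in.
M_n = T(d − a/2) = 79.2 × (13.1 − 0.4895) = 998.8 kip·in.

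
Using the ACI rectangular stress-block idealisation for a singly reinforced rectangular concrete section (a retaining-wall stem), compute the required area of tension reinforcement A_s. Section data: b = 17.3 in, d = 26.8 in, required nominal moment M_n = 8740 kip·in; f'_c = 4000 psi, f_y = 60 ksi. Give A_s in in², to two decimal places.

From M_n = 0.85 f'_c a b (d − a/2):
a = d − √(d² − 2M_n/(0.85 f'_c b)) = 26.8 − √(26.8² − 2 × 8740/(0.85 × 4 × 17.3)) = 6.280 in.
A_s = 0.85 f'_c a b / f_y = 0.85 × 4 × 6.280 × 17.3 / 60 = 6.156 in².

A_s ≈ 6.16 in²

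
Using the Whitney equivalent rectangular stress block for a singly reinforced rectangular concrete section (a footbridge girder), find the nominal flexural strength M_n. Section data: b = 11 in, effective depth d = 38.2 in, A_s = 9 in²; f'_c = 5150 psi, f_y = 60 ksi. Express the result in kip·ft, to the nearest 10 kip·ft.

M_n ≈ 1470 kip·ft

T = A_s f_y = 9 × 60 = 540 kips.
a = T/(0.85 f'_c b) = 540/(0.85 × 5.15 × 11) = 11.214 in.
M_n = T(d − a/2) = 540 × (38.2 − 5.607) = 17600.2 kip·in = 17600.2/12 = 1466.68 kip·ft.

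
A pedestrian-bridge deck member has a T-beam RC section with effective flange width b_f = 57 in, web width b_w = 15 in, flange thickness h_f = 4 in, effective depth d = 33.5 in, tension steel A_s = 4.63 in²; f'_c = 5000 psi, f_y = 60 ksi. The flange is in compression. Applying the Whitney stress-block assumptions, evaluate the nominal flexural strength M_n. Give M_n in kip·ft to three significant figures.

Tension: T = A_s f_y = 4.63 × 60 = 277.8 kips.
Try a within the flange: a = T/(0.85 f'_c b_f) = 277.8/(0.85 × 5 × 57) = 1.147 in.
Since a = 1.147 ≤ h_f = 4 in, the stress block lies entirely in the flange; analyse as a rectangular beam of width b_f.
M_n = T(d − a/2) = 277.8 × (33.5 − 0.5735) = 9147.0 kip·in.
M_n = 9147.0/12 = 762.25 kip·ft.

M_n ≈ 762 kip·ft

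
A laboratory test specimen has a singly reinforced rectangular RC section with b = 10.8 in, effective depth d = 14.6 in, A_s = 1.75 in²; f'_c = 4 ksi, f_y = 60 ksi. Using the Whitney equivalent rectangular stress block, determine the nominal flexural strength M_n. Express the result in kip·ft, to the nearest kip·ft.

M_n ≈ 115 kip·ft

T = A_s f_y = 1.75 × 60 = 105 kips.
a = T/(0.85 f'_c b) = 105/(0.85 × 4 × 10.8) = 2.859 in.
M_n = T(d − a/2) = 105 × (14.6 − 1.4295) = 1382.9 kip·in = 1382.9/12 = 115.24 kip·ft.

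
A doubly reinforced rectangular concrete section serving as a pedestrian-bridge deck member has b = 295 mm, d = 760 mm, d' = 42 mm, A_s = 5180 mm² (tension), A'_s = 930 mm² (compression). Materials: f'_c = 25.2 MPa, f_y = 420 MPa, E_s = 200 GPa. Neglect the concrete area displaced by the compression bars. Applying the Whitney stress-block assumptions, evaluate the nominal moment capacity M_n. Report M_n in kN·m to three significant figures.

M_n ≈ 1380 kN·m

Assume both tension and compression steel yield.
Net tension couple steel: A_s − A'_s = 4250 mm².
a = (A_s − A'_s) f_y / (0.85 f'_c b) = 1785000/(0.85 × 25.2 × 295) = 282.49 mm.
c = a/β₁ = 282.49/0.85 = 332.34 mm; ε'_s = 0.003(c − d')/c = 0.0026 ≥ f_y/E_s = 0.0021, so compression steel does yield.
M_n = (A_s − A'_s) f_y (d − a/2) + A'_s f_y (d − d') = [1785000 × (760 − 141.245) + 390600 × (760 − 42)] × 10⁻⁶ = 1104.48 + 280.45 = 1384.93 kN·m.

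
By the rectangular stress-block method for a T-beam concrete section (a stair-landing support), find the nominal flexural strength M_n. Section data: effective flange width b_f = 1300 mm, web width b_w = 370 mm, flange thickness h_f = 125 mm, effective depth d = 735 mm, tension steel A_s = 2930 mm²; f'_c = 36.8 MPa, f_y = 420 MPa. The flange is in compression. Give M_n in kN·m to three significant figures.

M_n ≈ 886 kN·m

Tension: T = A_s f_y = 2930 × 420 = 1230600 N.
Try a within the flange: a = T/(0.85 f'_c b_f) = 1230600/(0.85 × 36.8 × 1300) = 30.26 mm.
Since a = 30.26 ≤ h_f = 125 mm, the stress block lies entirely in the flange; analyse as a rectangular beam of width b_f.
M_n = T(d − a/2) = 1230600 × (735 − 15.13) = 885.87 × 10⁶ N·mm.
M_n = 885.87 kN·m.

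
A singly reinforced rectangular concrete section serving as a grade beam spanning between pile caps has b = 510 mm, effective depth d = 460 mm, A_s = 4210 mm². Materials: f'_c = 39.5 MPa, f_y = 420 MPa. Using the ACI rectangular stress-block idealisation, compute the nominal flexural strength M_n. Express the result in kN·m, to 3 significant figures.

M_n ≈ 722 kN·m

T = A_s f_y = 4210 × 420 = 1768200 N = 1768.2 kN.
From C = T: a = T/(0.85 f'_c b) = 1768200/(0.85 × 39.5 × 510) = 103.26 mm.
M_n = T(d − a/2) = 1768.2 kN × (460 − 51.63) mm = 722.08 kN·m.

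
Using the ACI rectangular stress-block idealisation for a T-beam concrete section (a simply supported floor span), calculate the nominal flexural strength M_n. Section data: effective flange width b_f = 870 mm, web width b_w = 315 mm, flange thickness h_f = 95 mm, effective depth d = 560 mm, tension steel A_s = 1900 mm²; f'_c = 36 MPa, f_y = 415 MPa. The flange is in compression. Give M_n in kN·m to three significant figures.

M_n ≈ 430 kN·m

Tension: T = A_s f_y = 1900 × 415 = 788500 N.
Try a within the flange: a = T/(0.85 f'_c b_f) = 788500/(0.85 × 36 × 870) = 29.62 mm.
Since a = 29.62 ≤ h_f = 95 mm, the stress block lies entirely in the flange; analyse as a rectangular beam of width b_f.
M_n = T(d − a/2) = 788500 × (560 − 14.81) = 429.88 × 10⁶ N·mm.
M_n = 429.88 kN·m.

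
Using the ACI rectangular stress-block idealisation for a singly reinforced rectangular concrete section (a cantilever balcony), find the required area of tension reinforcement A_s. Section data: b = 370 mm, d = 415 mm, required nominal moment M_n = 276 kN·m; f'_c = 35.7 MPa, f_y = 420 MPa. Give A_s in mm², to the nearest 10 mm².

A_s ≈ 1720 mm²

With M_n = 0.85 f'_c a b (d − a/2), solve the quadratic for a:
a = d − √(d² − 2M_n/(0.85 f'_c b)) = 415 − √(415² − 2 × 276×10⁶/(0.85 × 35.7 × 370)) = 64.20 mm.
A_s = 0.85 f'_c a b / f_y = 0.85 × 35.7 × 64.20 × 370 / 420 = 1716.2 mm².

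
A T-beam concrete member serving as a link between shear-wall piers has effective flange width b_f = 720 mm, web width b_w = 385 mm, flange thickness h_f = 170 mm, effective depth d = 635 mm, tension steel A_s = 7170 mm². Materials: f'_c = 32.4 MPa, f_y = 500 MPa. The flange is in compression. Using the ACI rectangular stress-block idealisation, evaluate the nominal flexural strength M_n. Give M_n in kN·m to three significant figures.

M_n ≈ 1950 kN·m

Tension: T = A_s f_y = 7170 × 500 = 3585000 N.
Try a within the flange: a = T/(0.85 f'_c b_f) = 3585000/(0.85 × 32.4 × 720) = 180.80 mm.
a = 180.80 > h_f = 170 mm: the block extends into the web. Split into flange-overhang and web parts.
C_f = 0.85 f'_c (b_f − b_w) h_f = 0.85 × 32.4 × (720 − 385) × 170 = 1568403 N.
Remaining web compression depth: a_w = (T − C_f)/(0.85 f'_c b_w) = (3585000 − 1568403)/(0.85 × 32.4 × 385) = 190.19 mm.
M_n = C_f(d − h_f/2) + (T − C_f)(d − a_w/2) = 1568403 × (635 − 85) + 2016597 × (635 − 95.095) = 862.62 + 1088.77 = 1951.39 × 10⁶ N·mm.
M_n = 1951.39 kN·m.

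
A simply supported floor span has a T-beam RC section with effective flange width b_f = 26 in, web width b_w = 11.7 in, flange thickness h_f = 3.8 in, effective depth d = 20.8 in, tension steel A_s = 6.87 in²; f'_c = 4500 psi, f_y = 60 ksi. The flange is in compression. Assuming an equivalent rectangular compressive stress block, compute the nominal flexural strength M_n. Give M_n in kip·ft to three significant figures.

Tension: T = A_s f_y = 6.87 × 60 = 412.2 kips.
Try a within the flange: a = T/(0.85 f'_c b_f) = 412.2/(0.85 × 4.5 × 26) = 4.145 in.
a = 4.145 > h_f = 3.8 in: the block extends into the web. Split into flange-overhang and web parts.
C_f = 0.85 f'_c (b_f − b_w) h_f = 0.85 × 4.5 × (26 − 11.7) × 3.8 = 207.9 kips.
Remaining web compression depth: a_w = (T − C_f)/(0.85 f'_c b_w) = (412.2 − 207.9)/(0.85 × 4.5 × 11.7) = 4.565 in.
M_n = C_f(d − h_f/2) + (T − C_f)(d − a_w/2) = 207.9 × (20.8 − 1.9) + 204.3 × (20.8 − 2.2825) = 3929.3 + 3783.1 = 7712.4 kip·in.
M_n = 7712.4/12 = 642.70 kip·ft.

M_n ≈ 643 kip·ft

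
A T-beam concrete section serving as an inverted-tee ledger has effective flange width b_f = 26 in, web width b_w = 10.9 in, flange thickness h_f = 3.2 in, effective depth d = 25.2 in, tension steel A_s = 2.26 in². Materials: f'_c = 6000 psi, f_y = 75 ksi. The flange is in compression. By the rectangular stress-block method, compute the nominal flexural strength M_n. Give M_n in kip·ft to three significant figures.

M_n ≈ 347 kip·ft

Tension: T = A_s f_y = 2.26 × 75 = 169.5 kips.
Try a within the flange: a = T/(0.85 f'_c b_f) = 169.5/(0.85 × 6 × 26) = 1.278 in.
Since a = 1.278 ≤ h_f = 3.2 in, the stress block lies entirely in the flange; analyse as a rectangular beam of width b_f.
M_n = T(d − a/2) = 169.5 × (25.2 − 0.639) = 4163.1 kip·in.
M_n = 4163.1/12 = 346.93 kip·ft.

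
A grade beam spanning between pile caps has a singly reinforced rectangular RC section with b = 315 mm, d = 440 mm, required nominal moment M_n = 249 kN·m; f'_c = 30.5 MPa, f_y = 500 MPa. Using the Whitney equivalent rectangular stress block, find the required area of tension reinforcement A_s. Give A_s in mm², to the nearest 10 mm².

With M_n = 0.85 f'_c a b (d − a/2), solve the quadratic for a:
a = d − √(d² − 2M_n/(0.85 f'_c b)) = 440 − √(440² − 2 × 249×10⁶/(0.85 × 30.5 × 315)) = 75.83 mm.
A_s = 0.85 f'_c a b / f_y = 0.85 × 30.5 × 75.83 × 315 / 500 = 1238.5 mm².

A_s ≈ 1240 mm²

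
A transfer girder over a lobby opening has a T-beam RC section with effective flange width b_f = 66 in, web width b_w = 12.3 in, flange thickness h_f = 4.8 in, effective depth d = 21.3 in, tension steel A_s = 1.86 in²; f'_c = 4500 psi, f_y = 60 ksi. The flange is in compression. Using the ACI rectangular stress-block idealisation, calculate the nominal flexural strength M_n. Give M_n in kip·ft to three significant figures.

Tension: T = A_s f_y = 1.86 × 60 = 111.6 kips.
Try a within the flange: a = T/(0.85 f'_c b_f) = 111.6/(0.85 × 4.5 × 66) = 0.442 in.
Since a = 0.442 ≤ h_f = 4.8 in, the stress block lies entirely in the flange; analyse as a rectangular beam of width b_f.
M_n = T(d − a/2) = 111.6 × (21.3 − 0.221) = 2352.4 kip·in.
M_n = 2352.4/12 = 196.03 kip·ft.

M_n ≈ 196 kip·ft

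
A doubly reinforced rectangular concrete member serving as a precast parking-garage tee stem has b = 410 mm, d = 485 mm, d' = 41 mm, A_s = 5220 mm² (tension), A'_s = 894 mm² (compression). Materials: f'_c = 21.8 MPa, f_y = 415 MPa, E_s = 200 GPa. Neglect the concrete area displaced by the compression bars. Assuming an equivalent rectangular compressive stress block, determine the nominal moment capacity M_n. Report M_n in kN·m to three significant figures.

M_n ≈ 823 kN·m

Assume both tension and compression steel yield.
Net tension couple steel: A_s − A'_s = 4326 mm².
a = (A_s − A'_s) f_y / (0.85 f'_c b) = 1795290/(0.85 × 21.8 × 410) = 236.31 mm.
c = a/β₁ = 236.31/0.85 = 278.01 mm; ε'_s = 0.003(c − d')/c = 0.0026 ≥ f_y/E_s = 0.0021, so compression steel does yield.
M_n = (A_s − A'_s) f_y (d − a/2) + A'_s f_y (d − d') = [1795290 × (485 − 118.155) + 371010 × (485 − 41)] × 10⁻⁶ = 658.59 + 164.73 = 823.32 kN·m.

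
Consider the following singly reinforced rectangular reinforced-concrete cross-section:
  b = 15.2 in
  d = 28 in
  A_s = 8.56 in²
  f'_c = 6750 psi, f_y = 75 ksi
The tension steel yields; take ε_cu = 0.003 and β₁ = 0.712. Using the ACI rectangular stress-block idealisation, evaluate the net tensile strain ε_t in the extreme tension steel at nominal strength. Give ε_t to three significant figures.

a = A_s f_y/(0.85 f'_c b) = 7.362 in.
β₁ = 0.712, so c = a/β₁ = 7.362/0.712 = 10.340 in.
From the linear strain diagram with ε_cu = 0.003: ε_t = 0.003 (d − c)/c = 0.003 × (28 − 10.340)/10.340 = 0.00512.
Since ε_t ≥ 0.005, the section is tension-controlled.

ε_t ≈ 0.00512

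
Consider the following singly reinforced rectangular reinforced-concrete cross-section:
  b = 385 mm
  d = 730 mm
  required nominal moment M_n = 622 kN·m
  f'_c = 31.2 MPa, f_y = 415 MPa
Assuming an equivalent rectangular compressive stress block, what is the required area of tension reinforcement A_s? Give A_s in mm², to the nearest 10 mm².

A_s ≈ 2190 mm²

With M_n = 0.85 f'_c a b (d − a/2), solve the quadratic for a:
a = d − √(d² − 2M_n/(0.85 f'_c b)) = 730 − √(730² − 2 × 622×10⁶/(0.85 × 31.2 × 385)) = 88.86 mm.
A_s = 0.85 f'_c a b / f_y = 0.85 × 31.2 × 88.86 × 385 / 415 = 2186.2 mm².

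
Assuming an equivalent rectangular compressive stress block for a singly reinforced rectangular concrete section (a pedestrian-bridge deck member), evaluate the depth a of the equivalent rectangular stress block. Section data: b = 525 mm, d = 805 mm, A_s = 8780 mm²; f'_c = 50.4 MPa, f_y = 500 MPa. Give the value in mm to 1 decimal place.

T = A_s f_y = 8780 × 500 = 4390000 N = 4390 kN.
Setting C = 0.85 f'_c a b equal to T: a = 4390000/(0.85 × 50.4 × 525) = 195.2 mm.

a ≈ 195.2 mm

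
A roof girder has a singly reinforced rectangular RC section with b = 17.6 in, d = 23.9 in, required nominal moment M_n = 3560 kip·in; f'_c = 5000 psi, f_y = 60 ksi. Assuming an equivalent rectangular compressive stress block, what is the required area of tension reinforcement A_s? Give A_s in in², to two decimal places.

A_s ≈ 2.60 in²

From M_n = 0.85 f'_c a b (d − a/2):
a = d − √(d² − 2M_n/(0.85 f'_c b)) = 23.9 − √(23.9² − 2 × 3560/(0.85 × 5 × 17.6)) = 2.082 in.
A_s = 0.85 f'_c a b / f_y = 0.85 × 5 × 2.082 × 17.6 / 60 = 2.596 in².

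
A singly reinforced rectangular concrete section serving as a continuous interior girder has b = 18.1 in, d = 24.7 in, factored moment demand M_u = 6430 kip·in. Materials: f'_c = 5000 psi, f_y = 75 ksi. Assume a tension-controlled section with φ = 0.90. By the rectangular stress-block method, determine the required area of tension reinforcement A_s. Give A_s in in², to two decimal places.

A_s ≈ 4.21 in²

M_n = M_u/φ = 6430/0.90 = 7144.44 kip·in.
From M_n = 0.85 f'_c a b (d − a/2):
a = d − √(d² − 2M_n/(0.85 f'_c b)) = 24.7 − √(24.7² − 2 × 7144.44/(0.85 × 5 × 18.1)) = 4.101 in.
A_s = 0.85 f'_c a b / f_y = 0.85 × 5 × 4.101 × 18.1 / 75 = 4.206 in².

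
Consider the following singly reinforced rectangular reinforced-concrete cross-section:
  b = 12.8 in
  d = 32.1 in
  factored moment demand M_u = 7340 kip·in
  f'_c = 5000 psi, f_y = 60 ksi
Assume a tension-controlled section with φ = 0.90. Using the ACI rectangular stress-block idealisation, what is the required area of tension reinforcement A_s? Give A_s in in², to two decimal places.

M_n = M_u/φ = 7340/0.90 = 8155.56 kip·in.
From M_n = 0.85 f'_c a b (d − a/2):
a = d − √(d² − 2M_n/(0.85 f'_c b)) = 32.1 − √(32.1² − 2 × 8155.56/(0.85 × 5 × 12.8)) = 5.071 in.
A_s = 0.85 f'_c a b / f_y = 0.85 × 5 × 5.071 × 12.8 / 60 = 4.598 in².

A_s ≈ 4.60 in²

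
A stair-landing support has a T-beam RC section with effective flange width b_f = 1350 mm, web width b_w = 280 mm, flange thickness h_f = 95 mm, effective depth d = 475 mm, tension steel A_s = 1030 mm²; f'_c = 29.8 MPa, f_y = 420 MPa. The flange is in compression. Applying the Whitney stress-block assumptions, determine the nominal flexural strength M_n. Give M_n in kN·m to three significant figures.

Tension: T = A_s f_y = 1030 × 420 = 432600 N.
Try a within the flange: a = T/(0.85 f'_c b_f) = 432600/(0.85 × 29.8 × 1350) = 12.65 mm.
Since a = 12.65 ≤ h_f = 95 mm, the stress block lies entirely in the flange; analyse as a rectangular beam of width b_f.
M_n = T(d − a/2) = 432600 × (475 − 6.325) = 202.75 × 10⁶ N·mm.
M_n = 202.75 kN·m.

M_n ≈ 203 kN·m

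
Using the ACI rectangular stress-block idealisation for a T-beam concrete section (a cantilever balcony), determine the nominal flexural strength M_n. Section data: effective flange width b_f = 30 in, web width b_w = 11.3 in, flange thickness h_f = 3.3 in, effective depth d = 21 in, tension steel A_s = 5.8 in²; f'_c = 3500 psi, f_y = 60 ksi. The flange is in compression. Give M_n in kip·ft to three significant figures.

Tension: T = A_s f_y = 5.8 × 60 = 348 kips.
Try a within the flange: a = T/(0.85 f'_c b_f) = 348/(0.85 × 3.5 × 30) = 3.899 in.
a = 3.899 > h_f = 3.3 in: the block extends into the web. Split into flange-overhang and web parts.
C_f = 0.85 f'_c (b_f − b_w) h_f = 0.85 × 3.5 × (30 − 11.3) × 3.3 = 183.6 kips.
Remaining web compression depth: a_w = (T − C_f)/(0.85 f'_c b_w) = (348 − 183.6)/(0.85 × 3.5 × 11.3) = 4.890 in.
M_n = C_f(d − h_f/2) + (T − C_f)(d − a_w/2) = 183.6 × (21 − 1.65) + 164.4 × (21 − 2.445) = 3552.7 + 3050.4 = 6603.1 kip·in.
M_n = 6603.1/12 = 550.26 kip·ft.

M_n ≈ 550 kip·ft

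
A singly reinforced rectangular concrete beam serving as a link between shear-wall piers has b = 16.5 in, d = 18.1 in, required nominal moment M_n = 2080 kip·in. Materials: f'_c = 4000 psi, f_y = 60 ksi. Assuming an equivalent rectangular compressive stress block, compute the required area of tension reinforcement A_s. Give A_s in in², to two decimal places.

A_s ≈ 2.04 in²

From M_n = 0.85 f'_c a b (d − a/2):
a = d − √(d² − 2M_n/(0.85 f'_c b)) = 18.1 − √(18.1² − 2 × 2080/(0.85 × 4 × 16.5)) = 2.180 in.
A_s = 0.85 f'_c a b / f_y = 0.85 × 4 × 2.180 × 16.5 / 60 = 2.038 in².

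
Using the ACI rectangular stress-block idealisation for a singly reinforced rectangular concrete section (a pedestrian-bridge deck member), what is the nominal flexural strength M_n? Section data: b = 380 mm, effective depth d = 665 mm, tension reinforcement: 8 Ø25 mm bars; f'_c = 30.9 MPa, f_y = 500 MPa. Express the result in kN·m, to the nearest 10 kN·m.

A_s = 8 × 491 = 3928 mm².
T = A_s f_y = 3928 × 500 = 1964000 N = 1964 kN.
From C = T: a = T/(0.85 f'_c b) = 1964000/(0.85 × 30.9 × 380) = 196.78 mm.
M_n = T(d − a/2) = 1964 kN × (665 − 98.39) mm = 1112.82 kN·m.

M_n ≈ 1110 kN·m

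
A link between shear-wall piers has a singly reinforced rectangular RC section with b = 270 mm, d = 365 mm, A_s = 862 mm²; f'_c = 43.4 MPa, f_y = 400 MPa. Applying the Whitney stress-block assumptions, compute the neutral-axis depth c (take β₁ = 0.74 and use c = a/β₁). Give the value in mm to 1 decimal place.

T = A_s f_y = 862 × 400 = 344800 N = 344.8 kN.
Setting C = 0.85 f'_c a b equal to T: a = 344800/(0.85 × 43.4 × 270) = 34.617 mm.
With β₁ = 0.74, c = a/β₁ = 34.617/0.74 = 46.8 mm.

c ≈ 46.8 mm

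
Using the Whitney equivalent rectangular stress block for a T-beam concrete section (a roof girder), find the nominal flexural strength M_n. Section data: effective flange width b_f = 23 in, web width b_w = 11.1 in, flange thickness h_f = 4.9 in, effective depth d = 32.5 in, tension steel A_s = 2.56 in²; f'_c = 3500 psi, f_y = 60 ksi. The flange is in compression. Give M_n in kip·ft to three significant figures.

M_n ≈ 402 kip·ft

Tension: T = A_s f_y = 2.56 × 60 = 153.6 kips.
Try a within the flange: a = T/(0.85 f'_c b_f) = 153.6/(0.85 × 3.5 × 23) = 2.245 in.
Since a = 2.245 ≤ h_f = 4.9 in, the stress block lies entirely in the flange; analyse as a rectangular beam of width b_f.
M_n = T(d − a/2) = 153.6 × (32.5 − 1.1225) = 4819.6 kip·in.
M_n = 4819.6/12 = 401.63 kip·ft.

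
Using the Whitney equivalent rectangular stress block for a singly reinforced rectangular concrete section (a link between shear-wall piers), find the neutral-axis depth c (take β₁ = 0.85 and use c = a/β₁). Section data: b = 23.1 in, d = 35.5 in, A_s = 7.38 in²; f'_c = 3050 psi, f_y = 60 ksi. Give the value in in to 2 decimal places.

c ≈ 8.70 in

T = A_s f_y = 7.38 × 60 = 442.8 kips.
a = T/(0.85 f'_c b) = 442.8/(0.85 × 3.05 × 23.1) = 7.3940 in.
With β₁ = 0.85, c = a/β₁ = 7.3940/0.85 = 8.70 in.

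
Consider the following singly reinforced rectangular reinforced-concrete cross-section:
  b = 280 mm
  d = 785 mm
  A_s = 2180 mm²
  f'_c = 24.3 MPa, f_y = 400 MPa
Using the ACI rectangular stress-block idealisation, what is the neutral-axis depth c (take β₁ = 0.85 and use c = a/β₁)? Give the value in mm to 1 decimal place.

c ≈ 177.4 mm

T = A_s f_y = 2180 × 400 = 872000 N = 872 kN.
Setting C = 0.85 f'_c a b equal to T: a = 872000/(0.85 × 24.3 × 280) = 150.776 mm.
With β₁ = 0.85, c = a/β₁ = 150.776/0.85 = 177.4 mm.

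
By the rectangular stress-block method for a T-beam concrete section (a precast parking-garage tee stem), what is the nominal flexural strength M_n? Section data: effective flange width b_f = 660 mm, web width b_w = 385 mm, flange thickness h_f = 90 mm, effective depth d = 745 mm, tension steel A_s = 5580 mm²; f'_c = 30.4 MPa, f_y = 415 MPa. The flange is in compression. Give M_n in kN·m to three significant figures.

Tension: T = A_s f_y = 5580 × 415 = 2315700 N.
Try a within the flange: a = T/(0.85 f'_c b_f) = 2315700/(0.85 × 30.4 × 660) = 135.78 mm.
a = 135.78 > h_f = 90 mm: the block extends into the web. Split into flange-overhang and web parts.
C_f = 0.85 f'_c (b_f − b_w) h_f = 0.85 × 30.4 × (660 − 385) × 90 = 639540 N.
Remaining web compression depth: a_w = (T − C_f)/(0.85 f'_c b_w) = (2315700 − 639540)/(0.85 × 30.4 × 385) = 168.49 mm.
M_n = C_f(d − h_f/2) + (T − C_f)(d − a_w/2) = 639540 × (745 − 45) + 1676160 × (745 − 84.245) = 447.68 + 1107.53 = 1555.21 × 10⁶ N·mm.
M_n = 1555.21 kN·m.

M_n ≈ 1560 kN·m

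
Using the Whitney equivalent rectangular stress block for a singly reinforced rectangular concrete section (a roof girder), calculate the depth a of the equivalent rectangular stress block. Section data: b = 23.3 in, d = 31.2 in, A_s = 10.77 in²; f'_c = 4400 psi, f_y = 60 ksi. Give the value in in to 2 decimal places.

a ≈ 7.42 in

T = A_s f_y = 10.77 × 60 = 646.2 kips.
a = T/(0.85 f'_c b) = 646.2/(0.85 × 4.4 × 23.3) = 7.42 in.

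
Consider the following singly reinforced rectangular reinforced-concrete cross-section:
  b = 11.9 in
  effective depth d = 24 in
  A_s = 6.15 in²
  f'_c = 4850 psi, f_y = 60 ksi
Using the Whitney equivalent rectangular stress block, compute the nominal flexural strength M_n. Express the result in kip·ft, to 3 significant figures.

T = A_s f_y = 6.15 × 60 = 369 kips.
a = T/(0.85 f'_c b) = 369/(0.85 × 4.85 × 11.9) = 7.522 in.
M_n = T(d − a/2) = 369 × (24 − 3.761) = 7468.2 kip·in = 7468.2/12 = 622.35 kip·ft.

M_n ≈ 622 kip·ft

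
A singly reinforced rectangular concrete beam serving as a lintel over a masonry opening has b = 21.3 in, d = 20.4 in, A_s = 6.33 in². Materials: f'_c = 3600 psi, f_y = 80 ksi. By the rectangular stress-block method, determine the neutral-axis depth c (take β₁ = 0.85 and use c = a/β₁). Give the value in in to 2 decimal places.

T = A_s f_y = 6.33 × 80 = 506.4 kips.
a = T/(0.85 f'_c b) = 506.4/(0.85 × 3.6 × 21.3) = 7.7695 in.
With β₁ = 0.85, c = a/β₁ = 7.7695/0.85 = 9.14 in.

c ≈ 9.14 in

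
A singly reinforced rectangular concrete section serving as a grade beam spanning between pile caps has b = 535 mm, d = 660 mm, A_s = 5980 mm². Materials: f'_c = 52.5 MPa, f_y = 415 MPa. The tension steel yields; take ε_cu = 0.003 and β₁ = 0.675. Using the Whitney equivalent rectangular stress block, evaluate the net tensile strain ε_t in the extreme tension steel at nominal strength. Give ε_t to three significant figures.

a = A_s f_y/(0.85 f'_c b) = 103.95 mm.
β₁ = 0.675, so c = a/β₁ = 103.95/0.675 = 154.00 mm.
From the linear strain diagram with ε_cu = 0.003: ε_t = 0.003 (d − c)/c = 0.003 × (660 − 154.00)/154.00 = 0.00986.
Since ε_t ≥ 0.005, the section is tension-controlled.

ε_t ≈ 0.00986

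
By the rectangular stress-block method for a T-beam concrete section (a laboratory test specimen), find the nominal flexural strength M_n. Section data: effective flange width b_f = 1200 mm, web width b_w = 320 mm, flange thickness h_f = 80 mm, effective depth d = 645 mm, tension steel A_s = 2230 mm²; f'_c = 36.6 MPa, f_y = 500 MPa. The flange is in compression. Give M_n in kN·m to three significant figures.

Tension: T = A_s f_y = 2230 × 500 = 1115000 N.
Try a within the flange: a = T/(0.85 f'_c b_f) = 1115000/(0.85 × 36.6 × 1200) = 29.87 mm.
Since a = 29.87 ≤ h_f = 80 mm, the stress block lies entirely in the flange; analyse as a rectangular beam of width b_f.
M_n = T(d − a/2) = 1115000 × (645 − 14.935) = 702.52 × 10⁶ N·mm.
M_n = 702.52 kN·m.

M_n ≈ 703 kN·m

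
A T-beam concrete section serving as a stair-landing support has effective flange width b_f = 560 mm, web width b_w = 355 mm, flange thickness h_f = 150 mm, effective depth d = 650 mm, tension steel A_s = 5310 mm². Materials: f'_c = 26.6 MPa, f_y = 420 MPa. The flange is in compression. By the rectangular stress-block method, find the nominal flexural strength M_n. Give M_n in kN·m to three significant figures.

M_n ≈ 1250 kN·m

Tension: T = A_s f_y = 5310 × 420 = 2230200 N.
Try a within the flange: a = T/(0.85 f'_c b_f) = 2230200/(0.85 × 26.6 × 560) = 176.14 mm.
a = 176.14 > h_f = 150 mm: the block extends into the web. Split into flange-overhang and web parts.
C_f = 0.85 f'_c (b_f − b_w) h_f = 0.85 × 26.6 × (560 − 355) × 150 = 695258 N.
Remaining web compression depth: a_w = (T − C_f)/(0.85 f'_c b_w) = (2230200 − 695258)/(0.85 × 26.6 × 355) = 191.23 mm.
M_n = C_f(d − h_f/2) + (T − C_f)(d − a_w/2) = 695258 × (650 − 75) + 1534942 × (650 − 95.615) = 399.77 + 850.95 = 1250.72 × 10⁶ N·mm.
M_n = 1250.72 kN·m.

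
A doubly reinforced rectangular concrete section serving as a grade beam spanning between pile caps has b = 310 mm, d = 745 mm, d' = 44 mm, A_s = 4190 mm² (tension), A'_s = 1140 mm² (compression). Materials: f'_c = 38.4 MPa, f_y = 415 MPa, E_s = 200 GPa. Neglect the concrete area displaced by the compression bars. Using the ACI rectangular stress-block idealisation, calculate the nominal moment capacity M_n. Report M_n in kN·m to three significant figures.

Assume both tension and compression steel yield.
Net tension couple steel: A_s − A'_s = 3050 mm².
a = (A_s − A'_s) f_y / (0.85 f'_c b) = 1265750/(0.85 × 38.4 × 310) = 125.09 mm.
c = a/β₁ = 125.09/0.776 = 161.20 mm; ε'_s = 0.003(c − d')/c = 0.0022 ≥ f_y/E_s = 0.0021, so compression steel does yield.
M_n = (A_s − A'_s) f_y (d − a/2) + A'_s f_y (d − d') = [1265750 × (745 − 62.545) + 473100 × (745 − 44)] × 10⁻⁶ = 863.82 + 331.64 = 1195.46 kN·m.

M_n ≈ 1200 kN·m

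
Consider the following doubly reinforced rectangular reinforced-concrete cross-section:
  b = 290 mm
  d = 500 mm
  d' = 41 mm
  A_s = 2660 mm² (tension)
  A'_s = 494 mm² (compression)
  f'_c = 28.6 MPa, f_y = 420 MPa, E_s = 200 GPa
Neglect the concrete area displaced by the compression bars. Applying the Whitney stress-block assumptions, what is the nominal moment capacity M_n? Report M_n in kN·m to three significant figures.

M_n ≈ 491 kN·m

Assume both tension and compression steel yield.
Net tension couple steel: A_s − A'_s = 2166 mm².
a = (A_s − A'_s) f_y / (0.85 f'_c b) = 909720/(0.85 × 28.6 × 290) = 129.04 mm.
c = a/β₁ = 129.04/0.846 = 152.53 mm; ε'_s = 0.003(c − d')/c = 0.0022 ≥ f_y/E_s = 0.0021, so compression steel does yield.
M_n = (A_s − A'_s) f_y (d − a/2) + A'_s f_y (d − d') = [909720 × (500 − 64.52) + 207480 × (500 − 41)] × 10⁻⁶ = 396.16 + 95.23 = 491.39 kN·m.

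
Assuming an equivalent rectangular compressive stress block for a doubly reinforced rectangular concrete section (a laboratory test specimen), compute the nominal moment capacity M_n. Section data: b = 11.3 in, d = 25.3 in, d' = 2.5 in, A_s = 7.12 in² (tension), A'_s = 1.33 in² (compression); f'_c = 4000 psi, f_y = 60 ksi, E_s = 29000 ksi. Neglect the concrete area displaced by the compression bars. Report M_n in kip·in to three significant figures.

M_n ≈ 9040 kip·in

Assume both steels yield.
a = (A_s − A'_s) f_y/(0.85 f'_c b) = (7.12 − 1.33) × 60/(0.85 × 4 × 11.3) = 9.042 in.
c = a/β₁ = 9.042/0.85 = 10.638 in; ε'_s = 0.003(c − d')/c = 0.0023 ≥ ε_y = 0.0021, so the compression steel yields.
M_n = (A_s − A'_s) f_y (d − a/2) + A'_s f_y (d − d') = 347.4 × (25.3 − 4.521) + 79.8 × (25.3 − 2.5) = 7218.6 + 1819.4 = 9038.0 kip·in.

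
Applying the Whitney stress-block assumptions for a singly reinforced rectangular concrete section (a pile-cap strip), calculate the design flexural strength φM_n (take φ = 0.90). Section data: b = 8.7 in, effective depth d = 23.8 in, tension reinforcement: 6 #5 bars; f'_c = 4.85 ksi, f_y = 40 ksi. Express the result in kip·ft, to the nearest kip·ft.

φM_n ≈ 127 kip·ft

A_s = 6 × 0.31 = 1.86 in².
T = A_s f_y = 1.86 × 40 = 74.4 kips.
a = T/(0.85 f'_c b) = 74.4/(0.85 × 4.85 × 8.7) = 2.074 in.
M_n = T(d − a/2) = 74.4 × (23.8 − 1.037) = 1693.6 kip·in = 1693.6/12 = 141.13 kip·ft.
φM_n = 0.90 × 141.13 = 127.02 kip·ft.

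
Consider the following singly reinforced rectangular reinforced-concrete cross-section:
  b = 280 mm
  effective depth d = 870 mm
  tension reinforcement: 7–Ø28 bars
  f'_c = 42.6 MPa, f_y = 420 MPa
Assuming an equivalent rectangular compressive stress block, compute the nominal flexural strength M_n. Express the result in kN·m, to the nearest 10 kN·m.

M_n ≈ 1410 kN·m

A_s = 7 × 616 = 4312 mm².
T = A_s f_y = 4312 × 420 = 1811040 N = 1811.04 kN.
From C = T: a = T/(0.85 f'_c b) = 1811040/(0.85 × 42.6 × 280) = 178.62 mm.
M_n = T(d − a/2) = 1811.04 kN × (870 − 89.31) mm = 1413.86 kN·m.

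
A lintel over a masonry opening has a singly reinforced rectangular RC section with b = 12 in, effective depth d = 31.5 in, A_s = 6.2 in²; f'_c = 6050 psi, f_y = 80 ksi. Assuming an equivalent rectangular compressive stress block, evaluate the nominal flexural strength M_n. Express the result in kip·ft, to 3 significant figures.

T = A_s f_y = 6.2 × 80 = 496 kips.
a = T/(0.85 f'_c b) = 496/(0.85 × 6.05 × 12) = 8.038 in.
M_n = T(d − a/2) = 496 × (31.5 − 4.019) = 13630.6 kip·in = 13630.6/12 = 1135.88 kip·ft.

M_n ≈ 1140 kip·ft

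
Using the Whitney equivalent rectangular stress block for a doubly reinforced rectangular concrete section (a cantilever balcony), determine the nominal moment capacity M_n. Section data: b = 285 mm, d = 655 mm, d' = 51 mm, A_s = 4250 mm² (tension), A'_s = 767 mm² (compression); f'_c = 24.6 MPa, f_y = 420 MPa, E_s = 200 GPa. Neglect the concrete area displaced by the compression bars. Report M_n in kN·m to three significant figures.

Assume both tension and compression steel yield.
Net tension couple steel: A_s − A'_s = 3483 mm².
a = (A_s − A'_s) f_y / (0.85 f'_c b) = 1462860/(0.85 × 24.6 × 285) = 245.47 mm.
c = a/β₁ = 245.47/0.85 = 288.79 mm; ε'_s = 0.003(c − d')/c = 0.0025 ≥ f_y/E_s = 0.0021, so compression steel does yield.
M_n = (A_s − A'_s) f_y (d − a/2) + A'_s f_y (d − d') = [1462860 × (655 − 122.735) + 322140 × (655 − 51)] × 10⁻⁶ = 778.63 + 194.57 = 973.20 kN·m.

M_n ≈ 973 kN·m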